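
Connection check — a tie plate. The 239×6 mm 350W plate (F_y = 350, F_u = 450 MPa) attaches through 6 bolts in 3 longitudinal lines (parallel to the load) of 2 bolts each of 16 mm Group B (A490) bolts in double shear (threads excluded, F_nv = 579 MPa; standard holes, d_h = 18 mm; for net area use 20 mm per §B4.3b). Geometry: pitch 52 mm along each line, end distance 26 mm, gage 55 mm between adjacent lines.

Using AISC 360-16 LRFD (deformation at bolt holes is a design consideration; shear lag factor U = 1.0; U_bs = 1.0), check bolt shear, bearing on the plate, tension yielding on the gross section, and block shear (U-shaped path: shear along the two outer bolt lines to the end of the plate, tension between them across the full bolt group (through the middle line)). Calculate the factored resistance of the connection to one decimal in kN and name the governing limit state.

Bolt shear: A_b = π(16)²/4 = 201.06 mm². φR_n = 0.75 × 579 × 201.06 × 6 × 2 = 1047.7 kN.
Bearing (6 mm plate, F_u = 450 MPa): end bolts L_c = 26 − 18/2 = 17, R_n = min(1.2×17×6×450, 2.4×16×6×450) = 55.08 kN/bolt; interior L_c = 52 − 18 = 34, R_n = 103.68 kN/bolt. φR_n = 0.75 × (3×55.08 + 3×103.68) = 357.2 kN.
Tension yield (gross): A_g = 239×6 = 1434 mm². φR_n = 0.90 × 350 × 1434 = 451.7 kN.
Block shear: shear path 2×[26+1×52] = 2×78 mm, A_gv = 936, A_nv = 2×(78 − 1.5×20)×6 = 576 mm²; tension across gage: (110 − 2×20)×6 = 420 mm². R_n = min(0.6×450×576, 0.6×350×936) + 1.0×450×420 = min(155.52, 196.56) + 189 = 344.52 kN. φR_n = 0.75 × 344.52 = 258.4 kN.
Governing: min(1047.7, 357.2, 451.7, 258.4) = 258.4 kN → block shear.

258.4 kN (block shear governs)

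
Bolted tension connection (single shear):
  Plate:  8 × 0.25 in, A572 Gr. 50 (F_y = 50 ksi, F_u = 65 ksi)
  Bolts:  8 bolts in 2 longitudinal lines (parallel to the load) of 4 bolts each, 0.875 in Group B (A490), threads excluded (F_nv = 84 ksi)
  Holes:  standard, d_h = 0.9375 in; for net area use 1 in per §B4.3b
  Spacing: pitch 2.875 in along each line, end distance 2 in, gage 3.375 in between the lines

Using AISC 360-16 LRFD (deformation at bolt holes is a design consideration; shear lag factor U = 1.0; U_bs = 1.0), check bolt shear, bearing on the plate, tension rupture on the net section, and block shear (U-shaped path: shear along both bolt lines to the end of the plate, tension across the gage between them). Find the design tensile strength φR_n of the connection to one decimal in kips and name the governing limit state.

73.1 kips (net-section rupture governs)

Bolt shear: A_b = π(0.875)²/4 = 0.60132 in². φR_n = 0.75 × 84 × 0.60132 × 8 × 1 = 303.1 kips.
Bearing (0.25 in plate, F_u = 65 ksi): end bolts L_c = 2 − 0.9375/2 = 1.53125, R_n = min(1.2×1.53125×0.25×65, 2.4×0.875×0.25×65) = 29.859 kips/bolt; interior L_c = 2.875 − 0.9375 = 1.9375, R_n = 34.125 kips/bolt. φR_n = 0.75 × (2×29.859 + 6×34.125) = 198.4 kips.
Tension rupture (net): A_n = (8 − 2×1)×0.25 = 1.5 in² (U = 1.0, A_e = A_n). φR_n = 0.75 × 65 × 1.5 = 73.1 kips.
Block shear: shear path 2×[2+3×2.875] = 2×10.625 in, A_gv = 5.3125, A_nv = 2×(10.625 − 3.5×1)×0.25 = 3.5625 in²; tension across gage: (3.375 − 1×1)×0.25 = 0.59375 in². R_n = min(0.6×65×3.5625, 0.6×50×5.3125) + 1.0×65×0.59375 = min(138.94, 159.38) + 38.594 = 177.53 kips. φR_n = 0.75 × 177.53 = 133.1 kips.
Governing: min(303.1, 198.4, 73.1, 133.1) = 73.1 kips → net-section rupture.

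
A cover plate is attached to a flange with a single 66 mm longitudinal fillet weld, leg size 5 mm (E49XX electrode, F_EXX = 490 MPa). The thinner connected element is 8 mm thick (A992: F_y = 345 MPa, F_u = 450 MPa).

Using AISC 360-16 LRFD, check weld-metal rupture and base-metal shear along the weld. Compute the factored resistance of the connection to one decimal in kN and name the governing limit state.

51.4 kN (weld metal governs)

Weld metal: throat = 0.707×5 = 3.535 mm, L = 66 mm. φR_n = 0.75 × 0.6 × 490 × 3.535 × 66 = 51.4 kN.
Base metal shear (8 mm plate): yield φR_n = 1.0×0.6×345×8×66 = 109.3 kN; rupture φR_n = 0.75×0.6×450×8×66 = 106.9 kN; take 106.9 kN (rupture).
Governing: min(51.4, 106.9) = 51.4 kN → weld metal.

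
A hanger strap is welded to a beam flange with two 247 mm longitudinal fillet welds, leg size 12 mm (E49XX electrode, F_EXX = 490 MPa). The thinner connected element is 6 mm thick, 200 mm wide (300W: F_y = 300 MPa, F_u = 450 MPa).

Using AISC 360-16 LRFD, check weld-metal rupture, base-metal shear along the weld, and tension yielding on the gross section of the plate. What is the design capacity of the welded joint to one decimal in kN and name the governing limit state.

324.0 kN (gross-section yield governs)

Weld metal: throat = 0.707×12 = 8.484 mm, L = 2×247 = 494 mm. φR_n = 0.75 × 0.6 × 490 × 8.484 × 494 = 924.1 kN.
Base metal shear (6 mm plate): yield φR_n = 1.0×0.6×300×6×494 = 533.5 kN; rupture φR_n = 0.75×0.6×450×6×494 = 600.2 kN; take 533.5 kN (yield).
Tension yield (gross): A_g = 200×6 = 1200 mm². φR_n = 0.90 × 300 × 1200 = 324.0 kN.
Governing: min(924.1, 533.5, 324.0) = 324.0 kN → gross-section yield.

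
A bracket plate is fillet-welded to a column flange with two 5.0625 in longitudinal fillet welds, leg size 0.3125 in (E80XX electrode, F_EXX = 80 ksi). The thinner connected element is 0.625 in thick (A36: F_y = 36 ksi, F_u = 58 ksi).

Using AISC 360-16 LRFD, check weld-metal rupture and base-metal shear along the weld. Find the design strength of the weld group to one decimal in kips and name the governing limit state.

80.5 kips (weld metal governs)

Weld metal: throat = 0.707×0.3125 = 0.22094 in, L = 2×5.0625 = 10.125 in. φR_n = 0.75 × 0.6 × 80 × 0.22094 × 10.125 = 80.5 kips.
Base metal shear (0.625 in plate): yield φR_n = 1.0×0.6×36×0.625×10.125 = 136.7 kips; rupture φR_n = 0.75×0.6×58×0.625×10.125 = 165.2 kips; take 136.7 kips (yield).
Governing: min(80.5, 136.7) = 80.5 kips → weld metal.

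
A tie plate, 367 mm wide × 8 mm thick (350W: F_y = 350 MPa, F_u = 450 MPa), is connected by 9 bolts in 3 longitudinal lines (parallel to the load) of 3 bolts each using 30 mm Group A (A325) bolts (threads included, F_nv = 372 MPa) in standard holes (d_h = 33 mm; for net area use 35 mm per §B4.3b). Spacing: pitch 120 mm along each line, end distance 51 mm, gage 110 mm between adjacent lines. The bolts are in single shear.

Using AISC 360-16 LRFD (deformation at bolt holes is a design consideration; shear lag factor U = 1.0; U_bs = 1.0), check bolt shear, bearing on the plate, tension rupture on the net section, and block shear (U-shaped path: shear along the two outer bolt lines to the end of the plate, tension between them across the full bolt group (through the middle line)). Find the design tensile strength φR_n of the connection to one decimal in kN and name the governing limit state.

Bolt shear: A_b = π(30)²/4 = 706.86 mm². φR_n = 0.75 × 372 × 706.86 × 9 × 1 = 1774.9 kN.
Bearing (8 mm plate, F_u = 450 MPa): end bolts L_c = 51 − 33/2 = 34.5, R_n = min(1.2×34.5×8×450, 2.4×30×8×450) = 149.04 kN/bolt; interior L_c = 120 − 33 = 87, R_n = 259.2 kN/bolt. φR_n = 0.75 × (3×149.04 + 6×259.2) = 1501.7 kN.
Tension rupture (net): A_n = (367 − 3×35)×8 = 2096 mm² (U = 1.0, A_e = A_n). φR_n = 0.75 × 450 × 2096 = 707.4 kN.
Block shear: shear path 2×[51+2×120] = 2×291 mm, A_gv = 4656, A_nv = 2×(291 − 2.5×35)×8 = 3256 mm²; tension across gage: (220 − 2×35)×8 = 1200 mm². R_n = min(0.6×450×3256, 0.6×350×4656) + 1.0×450×1200 = min(879.12, 977.76) + 540 = 1419.1 kN. φR_n = 0.75 × 1419.1 = 1064.3 kN.
Governing: min(1774.9, 1501.7, 707.4, 1064.3) = 707.4 kN → net-section rupture.

707.4 kN (net-section rupture governs)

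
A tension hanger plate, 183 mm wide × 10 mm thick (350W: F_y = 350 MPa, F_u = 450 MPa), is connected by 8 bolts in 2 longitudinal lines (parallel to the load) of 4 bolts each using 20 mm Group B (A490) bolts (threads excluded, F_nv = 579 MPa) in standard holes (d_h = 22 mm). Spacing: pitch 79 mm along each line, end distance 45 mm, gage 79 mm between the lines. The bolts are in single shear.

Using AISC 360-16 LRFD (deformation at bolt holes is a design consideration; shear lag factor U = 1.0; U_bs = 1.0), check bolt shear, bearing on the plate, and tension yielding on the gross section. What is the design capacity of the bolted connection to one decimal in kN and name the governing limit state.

576.5 kN (gross-section yield governs)

Bolt shear: A_b = π(20)²/4 = 314.16 mm². φR_n = 0.75 × 579 × 314.16 × 8 × 1 = 1091.4 kN.
Bearing (10 mm plate, F_u = 450 MPa): end bolts L_c = 45 − 22/2 = 34, R_n = min(1.2×34×10×450, 2.4×20×10×450) = 183.6 kN/bolt; interior L_c = 79 − 22 = 57, R_n = 216 kN/bolt. φR_n = 0.75 × (2×183.6 + 6×216) = 1247.4 kN.
Tension yield (gross): A_g = 183×10 = 1830 mm². φR_n = 0.90 × 350 × 1830 = 576.5 kN.
Governing: min(1091.4, 1247.4, 576.5) = 576.5 kN → gross-section yield.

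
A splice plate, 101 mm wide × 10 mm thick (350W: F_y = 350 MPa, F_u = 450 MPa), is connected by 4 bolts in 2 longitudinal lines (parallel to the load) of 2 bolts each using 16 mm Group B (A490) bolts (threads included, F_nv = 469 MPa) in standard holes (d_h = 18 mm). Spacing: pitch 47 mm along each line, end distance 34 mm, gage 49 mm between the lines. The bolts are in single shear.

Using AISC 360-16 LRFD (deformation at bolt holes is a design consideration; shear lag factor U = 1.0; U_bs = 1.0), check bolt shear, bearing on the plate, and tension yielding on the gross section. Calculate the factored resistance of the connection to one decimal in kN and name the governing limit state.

Bolt shear: A_b = π(16)²/4 = 201.06 mm². φR_n = 0.75 × 469 × 201.06 × 4 × 1 = 282.9 kN.
Bearing (10 mm plate, F_u = 450 MPa): end bolts L_c = 34 − 18/2 = 25, R_n = min(1.2×25×10×450, 2.4×16×10×450) = 135 kN/bolt; interior L_c = 47 − 18 = 29, R_n = 156.6 kN/bolt. φR_n = 0.75 × (2×135 + 2×156.6) = 437.4 kN.
Tension yield (gross): A_g = 101×10 = 1010 mm². φR_n = 0.90 × 350 × 1010 = 318.2 kN.
Governing: min(282.9, 437.4, 318.2) = 282.9 kN → bolt shear.

282.9 kN (bolt shear governs)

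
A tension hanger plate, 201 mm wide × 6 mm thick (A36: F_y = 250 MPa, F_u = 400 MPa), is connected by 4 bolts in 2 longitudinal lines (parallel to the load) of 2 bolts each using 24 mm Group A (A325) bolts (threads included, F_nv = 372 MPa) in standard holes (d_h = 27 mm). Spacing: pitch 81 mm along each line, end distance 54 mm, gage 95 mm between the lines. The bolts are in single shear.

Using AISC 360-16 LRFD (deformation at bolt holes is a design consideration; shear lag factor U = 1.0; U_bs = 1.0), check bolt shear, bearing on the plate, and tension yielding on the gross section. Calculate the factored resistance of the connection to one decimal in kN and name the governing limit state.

Bolt shear: A_b = π(24)²/4 = 452.39 mm². φR_n = 0.75 × 372 × 452.39 × 4 × 1 = 504.9 kN.
Bearing (6 mm plate, F_u = 400 MPa): end bolts L_c = 54 − 27/2 = 40.5, R_n = min(1.2×40.5×6×400, 2.4×24×6×400) = 116.64 kN/bolt; interior L_c = 81 − 27 = 54, R_n = 138.24 kN/bolt. φR_n = 0.75 × (2×116.64 + 2×138.24) = 382.3 kN.
Tension yield (gross): A_g = 201×6 = 1206 mm². φR_n = 0.90 × 250 × 1206 = 271.4 kN.
Governing: min(504.9, 382.3, 271.4) = 271.4 kN → gross-section yield.

271.4 kN (gross-section yield governs)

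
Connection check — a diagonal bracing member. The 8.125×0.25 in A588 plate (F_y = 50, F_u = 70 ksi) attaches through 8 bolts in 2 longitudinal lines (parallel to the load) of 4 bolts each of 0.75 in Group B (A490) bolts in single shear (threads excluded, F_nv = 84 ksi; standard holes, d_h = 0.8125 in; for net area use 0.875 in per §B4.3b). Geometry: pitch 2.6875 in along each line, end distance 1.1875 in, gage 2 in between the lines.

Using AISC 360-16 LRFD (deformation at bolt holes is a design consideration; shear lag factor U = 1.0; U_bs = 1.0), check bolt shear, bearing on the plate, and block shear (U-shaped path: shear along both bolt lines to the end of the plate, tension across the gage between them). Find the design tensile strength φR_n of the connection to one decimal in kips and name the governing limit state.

Bolt shear: A_b = π(0.75)²/4 = 0.44179 in². φR_n = 0.75 × 84 × 0.44179 × 8 × 1 = 222.7 kips.
Bearing (0.25 in plate, F_u = 70 ksi): end bolts L_c = 1.1875 − 0.8125/2 = 0.78125, R_n = min(1.2×0.78125×0.25×70, 2.4×0.75×0.25×70) = 16.406 kips/bolt; interior L_c = 2.6875 − 0.8125 = 1.875, R_n = 31.5 kips/bolt. φR_n = 0.75 × (2×16.406 + 6×31.5) = 166.4 kips.
Block shear: shear path 2×[1.1875+3×2.6875] = 2×9.25 in, A_gv = 4.625, A_nv = 2×(9.25 − 3.5×0.875)×0.25 = 3.0938 in²; tension across gage: (2 − 1×0.875)×0.25 = 0.28125 in². R_n = min(0.6×70×3.0938, 0.6×50×4.625) + 1.0×70×0.28125 = min(129.94, 138.75) + 19.688 = 149.63 kips. φR_n = 0.75 × 149.63 = 112.2 kips.
Governing: min(222.7, 166.4, 112.2) = 112.2 kips → block shear.

112.2 kips (block shear governs)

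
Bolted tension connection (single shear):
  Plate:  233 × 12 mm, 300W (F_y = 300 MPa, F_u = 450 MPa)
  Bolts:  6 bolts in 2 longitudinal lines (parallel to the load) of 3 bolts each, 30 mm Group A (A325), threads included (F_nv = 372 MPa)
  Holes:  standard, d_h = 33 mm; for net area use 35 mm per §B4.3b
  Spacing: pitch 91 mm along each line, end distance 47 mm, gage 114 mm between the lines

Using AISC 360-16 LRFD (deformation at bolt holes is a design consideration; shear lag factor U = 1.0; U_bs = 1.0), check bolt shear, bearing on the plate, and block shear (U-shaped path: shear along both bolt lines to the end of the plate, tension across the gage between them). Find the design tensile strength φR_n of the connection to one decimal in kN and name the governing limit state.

1007.6 kN (block shear governs)

Bolt shear: A_b = π(30)²/4 = 706.86 mm². φR_n = 0.75 × 372 × 706.86 × 6 × 1 = 1183.3 kN.
Bearing (12 mm plate, F_u = 450 MPa): end bolts L_c = 47 − 33/2 = 30.5, R_n = min(1.2×30.5×12×450, 2.4×30×12×450) = 197.64 kN/bolt; interior L_c = 91 − 33 = 58, R_n = 375.84 kN/bolt. φR_n = 0.75 × (2×197.64 + 4×375.84) = 1424.0 kN.
Block shear: shear path 2×[47+2×91] = 2×229 mm, A_gv = 5496, A_nv = 2×(229 − 2.5×35)×12 = 3396 mm²; tension across gage: (114 − 1×35)×12 = 948 mm². R_n = min(0.6×450×3396, 0.6×300×5496) + 1.0×450×948 = min(916.92, 989.28) + 426.6 = 1343.5 kN. φR_n = 0.75 × 1343.5 = 1007.6 kN.
Governing: min(1183.3, 1424.0, 1007.6) = 1007.6 kN → block shear.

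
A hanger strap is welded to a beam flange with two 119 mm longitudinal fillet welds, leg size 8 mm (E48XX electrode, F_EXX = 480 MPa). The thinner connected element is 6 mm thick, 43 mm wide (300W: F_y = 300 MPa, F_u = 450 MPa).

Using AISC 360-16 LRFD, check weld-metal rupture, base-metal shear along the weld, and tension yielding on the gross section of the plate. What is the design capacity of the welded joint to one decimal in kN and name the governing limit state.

Weld metal: throat = 0.707×8 = 5.656 mm, L = 2×119 = 238 mm. φR_n = 0.75 × 0.6 × 480 × 5.656 × 238 = 290.8 kN.
Base metal shear (6 mm plate): yield φR_n = 1.0×0.6×300×6×238 = 257.0 kN; rupture φR_n = 0.75×0.6×450×6×238 = 289.2 kN; take 257.0 kN (yield).
Tension yield (gross): A_g = 43×6 = 258 mm². φR_n = 0.90 × 300 × 258 = 69.7 kN.
Governing: min(290.8, 257.0, 69.7) = 69.7 kN → gross-section yield.

69.7 kN (gross-section yield governs)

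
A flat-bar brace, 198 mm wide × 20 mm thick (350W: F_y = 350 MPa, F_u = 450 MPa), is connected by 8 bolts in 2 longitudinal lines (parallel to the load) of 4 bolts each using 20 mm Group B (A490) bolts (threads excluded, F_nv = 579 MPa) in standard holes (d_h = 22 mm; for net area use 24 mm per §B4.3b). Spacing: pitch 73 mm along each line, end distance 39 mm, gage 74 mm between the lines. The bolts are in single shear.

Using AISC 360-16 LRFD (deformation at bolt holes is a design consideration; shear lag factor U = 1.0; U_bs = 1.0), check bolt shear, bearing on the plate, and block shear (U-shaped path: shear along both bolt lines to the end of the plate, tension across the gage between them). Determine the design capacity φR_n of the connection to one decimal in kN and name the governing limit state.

Bolt shear: A_b = π(20)²/4 = 314.16 mm². φR_n = 0.75 × 579 × 314.16 × 8 × 1 = 1091.4 kN.
Bearing (20 mm plate, F_u = 450 MPa): end bolts L_c = 39 − 22/2 = 28, R_n = min(1.2×28×20×450, 2.4×20×20×450) = 302.4 kN/bolt; interior L_c = 73 − 22 = 51, R_n = 432 kN/bolt. φR_n = 0.75 × (2×302.4 + 6×432) = 2397.6 kN.
Block shear: shear path 2×[39+3×73] = 2×258 mm, A_gv = 10320, A_nv = 2×(258 − 3.5×24)×20 = 6960 mm²; tension across gage: (74 − 1×24)×20 = 1000 mm². R_n = min(0.6×450×6960, 0.6×350×10320) + 1.0×450×1000 = min(1879.2, 2167.2) + 450 = 2329.2 kN. φR_n = 0.75 × 2329.2 = 1746.9 kN.
Governing: min(1091.4, 2397.6, 1746.9) = 1091.4 kN → bolt shear.

1091.4 kN (bolt shear governs)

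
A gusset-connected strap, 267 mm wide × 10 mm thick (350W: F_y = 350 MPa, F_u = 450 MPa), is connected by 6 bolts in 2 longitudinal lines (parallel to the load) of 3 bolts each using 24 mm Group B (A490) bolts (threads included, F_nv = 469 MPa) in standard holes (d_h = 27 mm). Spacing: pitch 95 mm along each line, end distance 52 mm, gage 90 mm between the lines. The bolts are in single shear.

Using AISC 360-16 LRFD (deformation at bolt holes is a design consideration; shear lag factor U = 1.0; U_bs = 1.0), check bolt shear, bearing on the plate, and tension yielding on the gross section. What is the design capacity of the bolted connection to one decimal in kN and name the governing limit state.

Bolt shear: A_b = π(24)²/4 = 452.39 mm². φR_n = 0.75 × 469 × 452.39 × 6 × 1 = 954.8 kN.
Bearing (10 mm plate, F_u = 450 MPa): end bolts L_c = 52 − 27/2 = 38.5, R_n = min(1.2×38.5×10×450, 2.4×24×10×450) = 207.9 kN/bolt; interior L_c = 95 − 27 = 68, R_n = 259.2 kN/bolt. φR_n = 0.75 × (2×207.9 + 4×259.2) = 1089.5 kN.
Tension yield (gross): A_g = 267×10 = 2670 mm². φR_n = 0.90 × 350 × 2670 = 841.1 kN.
Governing: min(954.8, 1089.5, 841.1) = 841.1 kN → gross-section yield.

841.1 kN (gross-section yield governs)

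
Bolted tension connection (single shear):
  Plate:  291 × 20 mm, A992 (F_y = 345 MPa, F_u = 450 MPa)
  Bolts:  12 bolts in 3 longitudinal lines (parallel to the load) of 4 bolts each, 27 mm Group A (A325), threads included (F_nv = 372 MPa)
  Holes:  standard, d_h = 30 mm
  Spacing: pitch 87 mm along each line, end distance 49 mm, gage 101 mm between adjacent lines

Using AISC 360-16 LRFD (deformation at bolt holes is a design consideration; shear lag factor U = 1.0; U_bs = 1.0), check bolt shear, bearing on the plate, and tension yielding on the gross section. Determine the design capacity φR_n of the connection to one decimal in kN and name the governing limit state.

1807.1 kN (gross-section yield governs)

Bolt shear: A_b = π(27)²/4 = 572.56 mm². φR_n = 0.75 × 372 × 572.56 × 12 × 1 = 1916.9 kN.
Bearing (20 mm plate, F_u = 450 MPa): end bolts L_c = 49 − 30/2 = 34, R_n = min(1.2×34×20×450, 2.4×27×20×450) = 367.2 kN/bolt; interior L_c = 87 − 30 = 57, R_n = 583.2 kN/bolt. φR_n = 0.75 × (3×367.2 + 9×583.2) = 4762.8 kN.
Tension yield (gross): A_g = 291×20 = 5820 mm². φR_n = 0.90 × 345 × 5820 = 1807.1 kN.
Governing: min(1916.9, 4762.8, 1807.1) = 1807.1 kN → gross-section yield.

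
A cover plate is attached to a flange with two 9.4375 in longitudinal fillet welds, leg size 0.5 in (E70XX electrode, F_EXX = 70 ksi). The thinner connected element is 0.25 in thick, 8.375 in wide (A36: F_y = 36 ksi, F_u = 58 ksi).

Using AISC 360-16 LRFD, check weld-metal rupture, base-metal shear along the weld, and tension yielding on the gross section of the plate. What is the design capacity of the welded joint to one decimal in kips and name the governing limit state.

67.8 kips (gross-section yield governs)

Weld metal: throat = 0.707×0.5 = 0.3535 in, L = 2×9.4375 = 18.875 in. φR_n = 0.75 × 0.6 × 70 × 0.3535 × 18.875 = 210.2 kips.
Base metal shear (0.25 in plate): yield φR_n = 1.0×0.6×36×0.25×18.875 = 101.9 kips; rupture φR_n = 0.75×0.6×58×0.25×18.875 = 123.2 kips; take 101.9 kips (yield).
Tension yield (gross): A_g = 8.375×0.25 = 2.0938 in². φR_n = 0.90 × 36 × 2.0938 = 67.8 kips.
Governing: min(210.2, 101.9, 67.8) = 67.8 kips → gross-section yield.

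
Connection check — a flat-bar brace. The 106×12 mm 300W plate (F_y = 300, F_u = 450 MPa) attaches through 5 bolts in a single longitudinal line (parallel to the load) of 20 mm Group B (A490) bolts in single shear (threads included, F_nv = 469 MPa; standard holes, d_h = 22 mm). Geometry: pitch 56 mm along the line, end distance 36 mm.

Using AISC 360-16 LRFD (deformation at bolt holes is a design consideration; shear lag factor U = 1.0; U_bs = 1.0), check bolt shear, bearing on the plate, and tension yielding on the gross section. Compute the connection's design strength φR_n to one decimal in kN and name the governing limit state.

Bolt shear: A_b = π(20)²/4 = 314.16 mm². φR_n = 0.75 × 469 × 314.16 × 5 × 1 = 552.5 kN.
Bearing (12 mm plate, F_u = 450 MPa): end bolts L_c = 36 − 22/2 = 25, R_n = min(1.2×25×12×450, 2.4×20×12×450) = 162 kN/bolt; interior L_c = 56 − 22 = 34, R_n = 220.32 kN/bolt. φR_n = 0.75 × (1×162 + 4×220.32) = 782.5 kN.
Tension yield (gross): A_g = 106×12 = 1272 mm². φR_n = 0.90 × 300 × 1272 = 343.4 kN.
Governing: min(552.5, 782.5, 343.4) = 343.4 kN → gross-section yield.

343.4 kN (gross-section yield governs)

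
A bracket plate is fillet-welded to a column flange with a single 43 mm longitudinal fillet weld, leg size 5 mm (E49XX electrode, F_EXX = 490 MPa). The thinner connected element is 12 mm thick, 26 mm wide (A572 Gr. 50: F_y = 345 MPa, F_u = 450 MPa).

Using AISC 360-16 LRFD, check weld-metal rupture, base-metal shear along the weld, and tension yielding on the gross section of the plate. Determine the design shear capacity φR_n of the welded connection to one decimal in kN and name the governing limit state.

Weld metal: throat = 0.707×5 = 3.535 mm, L = 43 mm. φR_n = 0.75 × 0.6 × 490 × 3.535 × 43 = 33.5 kN.
Base metal shear (12 mm plate): yield φR_n = 1.0×0.6×345×12×43 = 106.8 kN; rupture φR_n = 0.75×0.6×450×12×43 = 104.5 kN; take 104.5 kN (rupture).
Tension yield (gross): A_g = 26×12 = 312 mm². φR_n = 0.90 × 345 × 312 = 96.9 kN.
Governing: min(33.5, 104.5, 96.9) = 33.5 kN → weld metal.

33.5 kN (weld metal governs)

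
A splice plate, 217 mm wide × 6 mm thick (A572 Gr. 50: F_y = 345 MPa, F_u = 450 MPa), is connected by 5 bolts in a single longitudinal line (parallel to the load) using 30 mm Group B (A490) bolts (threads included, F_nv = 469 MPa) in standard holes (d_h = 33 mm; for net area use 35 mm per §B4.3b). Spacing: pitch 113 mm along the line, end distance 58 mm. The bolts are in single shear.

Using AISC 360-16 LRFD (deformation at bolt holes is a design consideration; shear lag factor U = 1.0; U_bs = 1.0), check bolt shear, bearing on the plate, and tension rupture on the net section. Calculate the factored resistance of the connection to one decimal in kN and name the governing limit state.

368.6 kN (net-section rupture governs)

Bolt shear: A_b = π(30)²/4 = 706.86 mm². φR_n = 0.75 × 469 × 706.86 × 5 × 1 = 1243.2 kN.
Bearing (6 mm plate, F_u = 450 MPa): end bolts L_c = 58 − 33/2 = 41.5, R_n = min(1.2×41.5×6×450, 2.4×30×6×450) = 134.46 kN/bolt; interior L_c = 113 − 33 = 80, R_n = 194.4 kN/bolt. φR_n = 0.75 × (1×134.46 + 4×194.4) = 684.0 kN.
Tension rupture (net): A_n = (217 − 1×35)×6 = 1092 mm² (U = 1.0, A_e = A_n). φR_n = 0.75 × 450 × 1092 = 368.6 kN.
Governing: min(1243.2, 684.0, 368.6) = 368.6 kN → net-section rupture.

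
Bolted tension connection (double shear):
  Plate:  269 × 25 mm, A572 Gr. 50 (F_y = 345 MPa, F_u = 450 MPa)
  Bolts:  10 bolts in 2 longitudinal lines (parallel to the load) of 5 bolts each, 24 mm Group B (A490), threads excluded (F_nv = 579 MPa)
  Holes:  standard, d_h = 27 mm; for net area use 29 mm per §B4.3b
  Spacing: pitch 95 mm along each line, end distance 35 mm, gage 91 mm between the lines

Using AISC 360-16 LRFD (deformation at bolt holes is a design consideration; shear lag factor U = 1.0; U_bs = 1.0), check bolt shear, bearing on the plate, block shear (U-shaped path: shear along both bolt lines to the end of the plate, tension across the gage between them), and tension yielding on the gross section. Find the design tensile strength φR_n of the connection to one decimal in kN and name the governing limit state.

2088.1 kN (gross-section yield governs)

Bolt shear: A_b = π(24)²/4 = 452.39 mm². φR_n = 0.75 × 579 × 452.39 × 10 × 2 = 3929.0 kN.
Bearing (25 mm plate, F_u = 450 MPa): end bolts L_c = 35 − 27/2 = 21.5, R_n = min(1.2×21.5×25×450, 2.4×24×25×450) = 290.25 kN/bolt; interior L_c = 95 − 27 = 68, R_n = 648 kN/bolt. φR_n = 0.75 × (2×290.25 + 8×648) = 4323.4 kN.
Block shear: shear path 2×[35+4×95] = 2×415 mm, A_gv = 20750, A_nv = 2×(415 − 4.5×29)×25 = 14225 mm²; tension across gage: (91 − 1×29)×25 = 1550 mm². R_n = min(0.6×450×14225, 0.6×345×20750) + 1.0×450×1550 = min(3840.8, 4295.3) + 697.5 = 4538.3 kN. φR_n = 0.75 × 4538.3 = 3403.7 kN.
Tension yield (gross): A_g = 269×25 = 6725 mm². φR_n = 0.90 × 345 × 6725 = 2088.1 kN.
Governing: min(3929.0, 4323.4, 3403.7, 2088.1) = 2088.1 kN → gross-section yield.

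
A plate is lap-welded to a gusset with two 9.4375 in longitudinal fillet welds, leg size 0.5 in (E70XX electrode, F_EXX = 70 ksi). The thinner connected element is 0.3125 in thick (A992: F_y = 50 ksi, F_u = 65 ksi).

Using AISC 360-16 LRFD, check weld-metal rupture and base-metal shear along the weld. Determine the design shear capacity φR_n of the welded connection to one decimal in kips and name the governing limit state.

172.5 kips (base-metal shear governs)

Weld metal: throat = 0.707×0.5 = 0.3535 in, L = 2×9.4375 = 18.875 in. φR_n = 0.75 × 0.6 × 70 × 0.3535 × 18.875 = 210.2 kips.
Base metal shear (0.3125 in plate): yield φR_n = 1.0×0.6×50×0.3125×18.875 = 177.0 kips; rupture φR_n = 0.75×0.6×65×0.3125×18.875 = 172.5 kips; take 172.5 kips (rupture).
Governing: min(210.2, 172.5) = 172.5 kips → base-metal shear.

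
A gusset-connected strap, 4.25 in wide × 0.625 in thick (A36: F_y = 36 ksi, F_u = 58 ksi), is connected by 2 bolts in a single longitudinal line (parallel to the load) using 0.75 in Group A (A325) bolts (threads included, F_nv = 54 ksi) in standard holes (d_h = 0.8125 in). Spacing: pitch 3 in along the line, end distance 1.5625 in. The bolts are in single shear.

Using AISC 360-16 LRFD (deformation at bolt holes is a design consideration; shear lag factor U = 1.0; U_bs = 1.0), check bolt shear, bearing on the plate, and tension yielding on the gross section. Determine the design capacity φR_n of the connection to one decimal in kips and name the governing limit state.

35.8 kips (bolt shear governs)

Bolt shear: A_b = π(0.75)²/4 = 0.44179 in². φR_n = 0.75 × 54 × 0.44179 × 2 × 1 = 35.8 kips.
Bearing (0.625 in plate, F_u = 58 ksi): end bolts L_c = 1.5625 − 0.8125/2 = 1.15625, R_n = min(1.2×1.15625×0.625×58, 2.4×0.75×0.625×58) = 50.297 kips/bolt; interior L_c = 3 − 0.8125 = 2.1875, R_n = 65.25 kips/bolt. φR_n = 0.75 × (1×50.297 + 1×65.25) = 86.7 kips.
Tension yield (gross): A_g = 4.25×0.625 = 2.6563 in². φR_n = 0.90 × 36 × 2.6563 = 86.1 kips.
Governing: min(35.8, 86.7, 86.1) = 35.8 kips → bolt shear.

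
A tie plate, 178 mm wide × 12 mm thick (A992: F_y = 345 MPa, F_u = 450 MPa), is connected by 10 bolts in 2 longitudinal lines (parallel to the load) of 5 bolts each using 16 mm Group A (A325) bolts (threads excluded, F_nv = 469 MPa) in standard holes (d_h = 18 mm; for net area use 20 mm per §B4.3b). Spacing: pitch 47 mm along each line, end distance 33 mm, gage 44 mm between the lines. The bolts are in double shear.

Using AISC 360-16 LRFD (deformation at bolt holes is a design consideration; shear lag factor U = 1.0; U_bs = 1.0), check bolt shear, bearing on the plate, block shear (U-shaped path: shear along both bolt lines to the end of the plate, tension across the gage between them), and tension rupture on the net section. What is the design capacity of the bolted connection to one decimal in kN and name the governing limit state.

558.9 kN (net-section rupture governs)

Bolt shear: A_b = π(16)²/4 = 201.06 mm². φR_n = 0.75 × 469 × 201.06 × 10 × 2 = 1414.5 kN.
Bearing (12 mm plate, F_u = 450 MPa): end bolts L_c = 33 − 18/2 = 24, R_n = min(1.2×24×12×450, 2.4×16×12×450) = 155.52 kN/bolt; interior L_c = 47 − 18 = 29, R_n = 187.92 kN/bolt. φR_n = 0.75 × (2×155.52 + 8×187.92) = 1360.8 kN.
Block shear: shear path 2×[33+4×47] = 2×221 mm, A_gv = 5304, A_nv = 2×(221 − 4.5×20)×12 = 3144 mm²; tension across gage: (44 − 1×20)×12 = 288 mm². R_n = min(0.6×450×3144, 0.6×345×5304) + 1.0×450×288 = min(848.88, 1097.9) + 129.6 = 978.48 kN. φR_n = 0.75 × 978.48 = 733.9 kN.
Tension rupture (net): A_n = (178 − 2×20)×12 = 1656 mm² (U = 1.0, A_e = A_n). φR_n = 0.75 × 450 × 1656 = 558.9 kN.
Governing: min(1414.5, 1360.8, 733.9, 558.9) = 558.9 kN → net-section rupture.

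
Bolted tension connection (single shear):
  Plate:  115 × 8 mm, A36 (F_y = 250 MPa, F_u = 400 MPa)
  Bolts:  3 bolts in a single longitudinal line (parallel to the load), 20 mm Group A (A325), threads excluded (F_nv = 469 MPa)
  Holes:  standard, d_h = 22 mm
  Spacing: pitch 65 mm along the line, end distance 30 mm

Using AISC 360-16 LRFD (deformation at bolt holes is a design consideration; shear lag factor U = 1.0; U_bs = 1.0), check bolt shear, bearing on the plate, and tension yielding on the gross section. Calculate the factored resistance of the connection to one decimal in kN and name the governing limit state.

207.0 kN (gross-section yield governs)

Bolt shear: A_b = π(20)²/4 = 314.16 mm². φR_n = 0.75 × 469 × 314.16 × 3 × 1 = 331.5 kN.
Bearing (8 mm plate, F_u = 400 MPa): end bolts L_c = 30 − 22/2 = 19, R_n = min(1.2×19×8×400, 2.4×20×8×400) = 72.96 kN/bolt; interior L_c = 65 − 22 = 43, R_n = 153.6 kN/bolt. φR_n = 0.75 × (1×72.96 + 2×153.6) = 285.1 kN.
Tension yield (gross): A_g = 115×8 = 920 mm². φR_n = 0.90 × 250 × 920 = 207.0 kN.
Governing: min(331.5, 285.1, 207.0) = 207.0 kN → gross-section yield.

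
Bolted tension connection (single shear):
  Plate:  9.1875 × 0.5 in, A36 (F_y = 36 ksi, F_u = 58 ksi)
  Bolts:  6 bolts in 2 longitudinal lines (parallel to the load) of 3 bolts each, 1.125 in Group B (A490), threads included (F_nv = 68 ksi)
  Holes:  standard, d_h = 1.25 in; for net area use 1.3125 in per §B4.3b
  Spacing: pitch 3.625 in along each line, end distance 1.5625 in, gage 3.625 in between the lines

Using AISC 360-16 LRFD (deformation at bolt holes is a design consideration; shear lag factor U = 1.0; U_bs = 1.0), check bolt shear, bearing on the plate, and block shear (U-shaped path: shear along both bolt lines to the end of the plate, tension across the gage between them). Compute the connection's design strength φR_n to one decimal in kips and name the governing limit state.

193.1 kips (block shear governs)

Bolt shear: A_b = π(1.125)²/4 = 0.99402 in². φR_n = 0.75 × 68 × 0.99402 × 6 × 1 = 304.2 kips.
Bearing (0.5 in plate, F_u = 58 ksi): end bolts L_c = 1.5625 − 1.25/2 = 0.9375, R_n = min(1.2×0.9375×0.5×58, 2.4×1.125×0.5×58) = 32.625 kips/bolt; interior L_c = 3.625 − 1.25 = 2.375, R_n = 78.3 kips/bolt. φR_n = 0.75 × (2×32.625 + 4×78.3) = 283.8 kips.
Block shear: shear path 2×[1.5625+2×3.625] = 2×8.8125 in, A_gv = 8.8125, A_nv = 2×(8.8125 − 2.5×1.3125)×0.5 = 5.5313 in²; tension across gage: (3.625 − 1×1.3125)×0.5 = 1.1563 in². R_n = min(0.6×58×5.5313, 0.6×36×8.8125) + 1.0×58×1.1563 = min(192.49, 190.35) + 67.065 = 257.42 kips. φR_n = 0.75 × 257.42 = 193.1 kips.
Governing: min(304.2, 283.8, 193.1) = 193.1 kips → block shear.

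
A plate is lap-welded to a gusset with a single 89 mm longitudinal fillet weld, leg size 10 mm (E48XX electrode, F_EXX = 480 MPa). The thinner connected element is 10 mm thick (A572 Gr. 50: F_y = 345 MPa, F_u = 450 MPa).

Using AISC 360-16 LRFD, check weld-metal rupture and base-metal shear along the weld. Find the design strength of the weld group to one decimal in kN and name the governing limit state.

135.9 kN (weld metal governs)

Weld metal: throat = 0.707×10 = 7.07 mm, L = 89 mm. φR_n = 0.75 × 0.6 × 480 × 7.07 × 89 = 135.9 kN.
Base metal shear (10 mm plate): yield φR_n = 1.0×0.6×345×10×89 = 184.2 kN; rupture φR_n = 0.75×0.6×450×10×89 = 180.2 kN; take 180.2 kN (rupture).
Governing: min(135.9, 180.2) = 135.9 kN → weld metal.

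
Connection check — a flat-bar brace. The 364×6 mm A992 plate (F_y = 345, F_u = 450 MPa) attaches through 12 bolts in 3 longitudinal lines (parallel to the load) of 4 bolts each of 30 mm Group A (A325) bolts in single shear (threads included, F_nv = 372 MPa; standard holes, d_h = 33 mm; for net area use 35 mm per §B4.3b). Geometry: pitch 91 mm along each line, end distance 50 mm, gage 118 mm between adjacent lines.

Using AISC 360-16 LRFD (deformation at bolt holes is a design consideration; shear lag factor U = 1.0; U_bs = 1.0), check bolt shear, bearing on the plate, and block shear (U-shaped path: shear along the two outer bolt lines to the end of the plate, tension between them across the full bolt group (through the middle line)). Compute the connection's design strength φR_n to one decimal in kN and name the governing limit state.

Bolt shear: A_b = π(30)²/4 = 706.86 mm². φR_n = 0.75 × 372 × 706.86 × 12 × 1 = 2366.6 kN.
Bearing (6 mm plate, F_u = 450 MPa): end bolts L_c = 50 − 33/2 = 33.5, R_n = min(1.2×33.5×6×450, 2.4×30×6×450) = 108.54 kN/bolt; interior L_c = 91 − 33 = 58, R_n = 187.92 kN/bolt. φR_n = 0.75 × (3×108.54 + 9×187.92) = 1512.7 kN.
Block shear: shear path 2×[50+3×91] = 2×323 mm, A_gv = 3876, A_nv = 2×(323 − 3.5×35)×6 = 2406 mm²; tension across gage: (236 − 2×35)×6 = 996 mm². R_n = min(0.6×450×2406, 0.6×345×3876) + 1.0×450×996 = min(649.62, 802.33) + 448.2 = 1097.8 kN. φR_n = 0.75 × 1097.8 = 823.4 kN.
Governing: min(2366.6, 1512.7, 823.4) = 823.4 kN → block shear.

823.4 kN (block shear governs)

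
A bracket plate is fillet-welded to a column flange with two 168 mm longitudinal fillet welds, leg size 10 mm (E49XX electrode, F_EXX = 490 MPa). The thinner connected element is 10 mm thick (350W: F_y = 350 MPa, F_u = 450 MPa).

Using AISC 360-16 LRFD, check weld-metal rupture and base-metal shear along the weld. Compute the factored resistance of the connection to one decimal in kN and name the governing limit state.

Weld metal: throat = 0.707×10 = 7.07 mm, L = 2×168 = 336 mm. φR_n = 0.75 × 0.6 × 490 × 7.07 × 336 = 523.8 kN.
Base metal shear (10 mm plate): yield φR_n = 1.0×0.6×350×10×336 = 705.6 kN; rupture φR_n = 0.75×0.6×450×10×336 = 680.4 kN; take 680.4 kN (rupture).
Governing: min(523.8, 680.4) = 523.8 kN → weld metal.

523.8 kN (weld metal governs)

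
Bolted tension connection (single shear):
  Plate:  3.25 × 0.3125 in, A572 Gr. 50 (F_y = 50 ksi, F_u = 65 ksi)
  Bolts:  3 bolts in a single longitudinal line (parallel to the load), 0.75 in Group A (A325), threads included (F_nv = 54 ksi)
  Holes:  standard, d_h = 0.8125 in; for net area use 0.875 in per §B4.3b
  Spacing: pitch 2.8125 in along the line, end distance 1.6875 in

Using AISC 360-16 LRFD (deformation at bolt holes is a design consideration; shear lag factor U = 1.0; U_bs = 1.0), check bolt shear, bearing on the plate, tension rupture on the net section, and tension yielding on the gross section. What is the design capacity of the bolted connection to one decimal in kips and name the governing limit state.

36.2 kips (net-section rupture governs)

Bolt shear: A_b = π(0.75)²/4 = 0.44179 in². φR_n = 0.75 × 54 × 0.44179 × 3 × 1 = 53.7 kips.
Bearing (0.3125 in plate, F_u = 65 ksi): end bolts L_c = 1.6875 − 0.8125/2 = 1.28125, R_n = min(1.2×1.28125×0.3125×65, 2.4×0.75×0.3125×65) = 31.23 kips/bolt; interior L_c = 2.8125 − 0.8125 = 2, R_n = 36.563 kips/bolt. φR_n = 0.75 × (1×31.23 + 2×36.563) = 78.3 kips.
Tension rupture (net): A_n = (3.25 − 1×0.875)×0.3125 = 0.74219 in² (U = 1.0, A_e = A_n). φR_n = 0.75 × 65 × 0.74219 = 36.2 kips.
Tension yield (gross): A_g = 3.25×0.3125 = 1.0156 in². φR_n = 0.90 × 50 × 1.0156 = 45.7 kips.
Governing: min(53.7, 78.3, 36.2, 45.7) = 36.2 kips → net-section rupture.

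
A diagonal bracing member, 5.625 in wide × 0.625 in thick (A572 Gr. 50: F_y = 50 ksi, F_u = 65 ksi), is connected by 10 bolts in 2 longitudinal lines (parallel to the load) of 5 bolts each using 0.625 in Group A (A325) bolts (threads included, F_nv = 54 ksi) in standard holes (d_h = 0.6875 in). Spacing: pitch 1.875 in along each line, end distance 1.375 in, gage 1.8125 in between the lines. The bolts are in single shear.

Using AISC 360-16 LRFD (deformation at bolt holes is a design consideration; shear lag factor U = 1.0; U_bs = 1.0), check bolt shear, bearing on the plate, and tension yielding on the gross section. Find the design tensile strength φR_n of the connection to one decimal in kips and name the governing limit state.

Bolt shear: A_b = π(0.625)²/4 = 0.3068 in². φR_n = 0.75 × 54 × 0.3068 × 10 × 1 = 124.3 kips.
Bearing (0.625 in plate, F_u = 65 ksi): end bolts L_c = 1.375 − 0.6875/2 = 1.03125, R_n = min(1.2×1.03125×0.625×65, 2.4×0.625×0.625×65) = 50.273 kips/bolt; interior L_c = 1.875 − 0.6875 = 1.1875, R_n = 57.891 kips/bolt. φR_n = 0.75 × (2×50.273 + 8×57.891) = 422.8 kips.
Tension yield (gross): A_g = 5.625×0.625 = 3.5156 in². φR_n = 0.90 × 50 × 3.5156 = 158.2 kips.
Governing: min(124.3, 422.8, 158.2) = 124.3 kips → bolt shear.

124.3 kips (bolt shear governs)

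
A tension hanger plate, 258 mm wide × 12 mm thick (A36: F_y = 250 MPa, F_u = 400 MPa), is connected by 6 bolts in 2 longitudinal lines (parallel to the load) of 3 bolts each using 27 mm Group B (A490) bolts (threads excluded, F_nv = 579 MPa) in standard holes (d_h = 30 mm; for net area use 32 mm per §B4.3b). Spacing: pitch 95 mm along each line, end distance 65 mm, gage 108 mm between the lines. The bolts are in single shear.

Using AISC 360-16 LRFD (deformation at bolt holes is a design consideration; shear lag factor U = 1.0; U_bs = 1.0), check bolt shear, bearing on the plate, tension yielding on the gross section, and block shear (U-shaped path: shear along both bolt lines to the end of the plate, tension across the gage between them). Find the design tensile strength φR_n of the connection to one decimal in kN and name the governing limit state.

Bolt shear: A_b = π(27)²/4 = 572.56 mm². φR_n = 0.75 × 579 × 572.56 × 6 × 1 = 1491.8 kN.
Bearing (12 mm plate, F_u = 400 MPa): end bolts L_c = 65 − 30/2 = 50, R_n = min(1.2×50×12×400, 2.4×27×12×400) = 288 kN/bolt; interior L_c = 95 − 30 = 65, R_n = 311.04 kN/bolt. φR_n = 0.75 × (2×288 + 4×311.04) = 1365.1 kN.
Tension yield (gross): A_g = 258×12 = 3096 mm². φR_n = 0.90 × 250 × 3096 = 696.6 kN.
Block shear: shear path 2×[65+2×95] = 2×255 mm, A_gv = 6120, A_nv = 2×(255 − 2.5×32)×12 = 4200 mm²; tension across gage: (108 − 1×32)×12 = 912 mm². R_n = min(0.6×400×4200, 0.6×250×6120) + 1.0×400×912 = min(1008, 918) + 364.8 = 1282.8 kN. φR_n = 0.75 × 1282.8 = 962.1 kN.
Governing: min(1491.8, 1365.1, 696.6, 962.1) = 696.6 kN → gross-section yield.

696.6 kN (gross-section yield governs)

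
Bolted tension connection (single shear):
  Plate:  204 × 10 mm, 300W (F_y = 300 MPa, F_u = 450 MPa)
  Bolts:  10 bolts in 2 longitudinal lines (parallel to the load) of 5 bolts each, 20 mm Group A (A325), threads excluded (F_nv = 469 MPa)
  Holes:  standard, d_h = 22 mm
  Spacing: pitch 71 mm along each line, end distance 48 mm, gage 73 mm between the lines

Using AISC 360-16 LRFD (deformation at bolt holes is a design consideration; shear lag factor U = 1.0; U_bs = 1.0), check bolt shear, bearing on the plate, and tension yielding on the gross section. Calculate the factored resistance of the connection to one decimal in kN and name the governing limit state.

Bolt shear: A_b = π(20)²/4 = 314.16 mm². φR_n = 0.75 × 469 × 314.16 × 10 × 1 = 1105.1 kN.
Bearing (10 mm plate, F_u = 450 MPa): end bolts L_c = 48 − 22/2 = 37, R_n = min(1.2×37×10×450, 2.4×20×10×450) = 199.8 kN/bolt; interior L_c = 71 − 22 = 49, R_n = 216 kN/bolt. φR_n = 0.75 × (2×199.8 + 8×216) = 1595.7 kN.
Tension yield (gross): A_g = 204×10 = 2040 mm². φR_n = 0.90 × 300 × 2040 = 550.8 kN.
Governing: min(1105.1, 1595.7, 550.8) = 550.8 kN → gross-section yield.

550.8 kN (gross-section yield governs)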